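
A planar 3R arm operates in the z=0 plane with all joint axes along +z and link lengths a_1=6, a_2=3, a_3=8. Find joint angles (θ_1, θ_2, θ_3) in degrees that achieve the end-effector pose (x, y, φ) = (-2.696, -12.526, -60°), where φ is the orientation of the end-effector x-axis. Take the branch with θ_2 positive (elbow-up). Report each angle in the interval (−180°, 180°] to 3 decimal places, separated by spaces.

wrist centre = target − a_3·(cos φ, sin φ) = (-6.6960, -5.5978)
cos θ_2 = (76.1717−6²−3²)/(2·6·3) = 0.8659; θ_2 = 30.0165° (elbow-up)
β = atan2(-5.5978,-6.6960) = -140.1047°; ψ = atan2(1.5007,8.5976) = 9.9014°
θ_1 = β − ψ = -150.0061°
θ_3 = φ − θ_1 − θ_2 = 59.9896° (wrapped to (-180°,180°])

-150.006 30.016 59.990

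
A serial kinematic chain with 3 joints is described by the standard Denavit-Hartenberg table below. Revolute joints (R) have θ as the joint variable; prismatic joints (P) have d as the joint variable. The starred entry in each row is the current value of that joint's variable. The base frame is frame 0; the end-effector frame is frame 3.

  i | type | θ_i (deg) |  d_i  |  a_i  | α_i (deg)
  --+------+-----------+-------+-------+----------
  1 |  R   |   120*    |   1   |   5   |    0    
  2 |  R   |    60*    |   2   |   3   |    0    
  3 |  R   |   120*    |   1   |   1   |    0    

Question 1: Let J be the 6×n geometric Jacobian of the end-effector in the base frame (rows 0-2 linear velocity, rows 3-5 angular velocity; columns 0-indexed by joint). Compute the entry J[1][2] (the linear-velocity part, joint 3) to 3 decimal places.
0.500

axis z_2 = (0.0000,0.0000,1.0000); lever o_n−o_2 = (0.5000,-0.8660,1.0000)
cross product → J_v[:, 2] = (0.8660,0.5000,-0.0000)
J_ω[:, 2] = z_2
entry J[1][2] = 0.5000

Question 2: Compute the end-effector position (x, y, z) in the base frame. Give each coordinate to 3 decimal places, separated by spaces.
-5.000 3.464 4.000

after link 1: o_1 = (-2.5000, 4.3301, 1.0000)
after link 2: o_2 = (-5.5000, 4.3301, 3.0000)
after link 3: o_3 = (-5.0000, 3.4641, 4.0000)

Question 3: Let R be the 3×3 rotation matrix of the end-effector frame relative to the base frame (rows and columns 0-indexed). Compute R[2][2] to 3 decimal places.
1.000

End-effector z-axis (col 2 of R) = (0.0000,0.0000,1.0000)
R[2][2] = 1.0000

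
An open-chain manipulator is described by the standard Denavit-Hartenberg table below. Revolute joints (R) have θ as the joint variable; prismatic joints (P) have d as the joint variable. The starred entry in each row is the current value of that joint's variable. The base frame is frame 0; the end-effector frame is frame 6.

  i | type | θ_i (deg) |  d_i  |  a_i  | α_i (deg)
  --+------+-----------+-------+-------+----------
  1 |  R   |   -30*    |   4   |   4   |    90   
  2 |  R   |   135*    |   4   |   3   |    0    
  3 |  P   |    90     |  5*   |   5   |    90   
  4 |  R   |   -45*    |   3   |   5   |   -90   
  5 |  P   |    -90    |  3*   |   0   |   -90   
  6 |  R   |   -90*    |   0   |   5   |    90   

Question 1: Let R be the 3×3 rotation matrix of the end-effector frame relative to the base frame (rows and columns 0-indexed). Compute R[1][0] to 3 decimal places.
-0.362

End-effector x-axis (col 0 of R) = (-0.7866,-0.3624,-0.5000)
R[1][0] = -0.3624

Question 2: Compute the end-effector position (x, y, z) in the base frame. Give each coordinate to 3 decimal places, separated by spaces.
after link 1: o_1 = (3.4641, -2.0000, 4.0000)
after link 2: o_2 = (-0.3730, -4.4034, 6.1213)
after link 3: o_3 = (-5.9349, -6.9658, 2.5858)
after link 4: o_4 = (-8.1693, -1.5933, 2.2071)
after link 5: o_5 = (-10.5290, -2.6804, 0.7071)
after link 6: o_6 = (-14.4618, -4.4923, -1.7929)

-14.462 -4.492 -1.793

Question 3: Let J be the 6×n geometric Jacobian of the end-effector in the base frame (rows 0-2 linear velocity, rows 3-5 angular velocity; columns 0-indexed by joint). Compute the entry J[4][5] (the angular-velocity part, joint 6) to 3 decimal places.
axis z_5 = (-0.0795,0.8624,-0.5000); lever o_n−o_5 = (-3.9328,-1.8119,-2.5000)
cross product → J_v[:, 5] = (-3.0619,1.7678,3.5355)
J_ω[:, 5] = z_5
entry J[4][5] = 0.8624

0.862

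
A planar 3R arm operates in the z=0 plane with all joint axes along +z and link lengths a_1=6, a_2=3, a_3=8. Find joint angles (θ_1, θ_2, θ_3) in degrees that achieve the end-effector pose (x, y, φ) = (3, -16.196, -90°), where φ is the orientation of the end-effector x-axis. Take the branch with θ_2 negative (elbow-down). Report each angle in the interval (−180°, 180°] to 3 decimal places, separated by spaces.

-59.997 -30.008 0.005

wrist centre = target − a_3·(cos φ, sin φ) = (3.0000, -8.1960)
cos θ_2 = (76.1744−6²−3²)/(2·6·3) = 0.8660; θ_2 = -30.0080° (elbow-down)
β = atan2(-8.1960,3.0000) = -69.8957°; ψ = atan2(-1.5004,8.5979) = -9.8987°
θ_1 = β − ψ = -59.9971°
θ_3 = φ − θ_1 − θ_2 = 0.0050° (wrapped to (-180°,180°])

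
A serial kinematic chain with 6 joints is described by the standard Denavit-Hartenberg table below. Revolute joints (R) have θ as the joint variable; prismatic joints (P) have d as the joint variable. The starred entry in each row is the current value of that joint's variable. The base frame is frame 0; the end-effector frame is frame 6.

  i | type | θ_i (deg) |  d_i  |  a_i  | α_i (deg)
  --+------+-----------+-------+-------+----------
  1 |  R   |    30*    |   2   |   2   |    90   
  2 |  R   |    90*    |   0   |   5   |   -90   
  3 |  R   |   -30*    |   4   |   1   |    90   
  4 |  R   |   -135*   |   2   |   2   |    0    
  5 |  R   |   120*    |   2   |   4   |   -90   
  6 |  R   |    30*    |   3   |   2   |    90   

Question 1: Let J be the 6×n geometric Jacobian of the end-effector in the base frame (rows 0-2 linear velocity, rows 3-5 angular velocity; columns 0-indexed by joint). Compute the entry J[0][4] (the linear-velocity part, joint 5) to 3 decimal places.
-5.821

axis z_4 = (0.4330,-0.7500,-0.5000); lever o_n−o_4 = (0.7866,-4.1908,4.9674)
cross product → J_v[:, 4] = (-5.8209,-2.5442,-1.2247)
J_ω[:, 4] = z_4
entry J[0][4] = -5.8209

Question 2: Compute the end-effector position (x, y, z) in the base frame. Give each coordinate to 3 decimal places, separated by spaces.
after link 1: o_1 = (1.7321, 1.0000, 2.0000)
after link 2: o_2 = (1.7321, 1.0000, 7.0000)
after link 3: o_3 = (-1.4821, -1.4330, 7.8660)
after link 4: o_4 = (0.2552, -1.6135, 5.6413)
after link 5: o_5 = (2.9837, -4.2689, 7.9873)
after link 6: o_6 = (1.0417, -5.8043, 10.6087)

1.042 -5.804 10.609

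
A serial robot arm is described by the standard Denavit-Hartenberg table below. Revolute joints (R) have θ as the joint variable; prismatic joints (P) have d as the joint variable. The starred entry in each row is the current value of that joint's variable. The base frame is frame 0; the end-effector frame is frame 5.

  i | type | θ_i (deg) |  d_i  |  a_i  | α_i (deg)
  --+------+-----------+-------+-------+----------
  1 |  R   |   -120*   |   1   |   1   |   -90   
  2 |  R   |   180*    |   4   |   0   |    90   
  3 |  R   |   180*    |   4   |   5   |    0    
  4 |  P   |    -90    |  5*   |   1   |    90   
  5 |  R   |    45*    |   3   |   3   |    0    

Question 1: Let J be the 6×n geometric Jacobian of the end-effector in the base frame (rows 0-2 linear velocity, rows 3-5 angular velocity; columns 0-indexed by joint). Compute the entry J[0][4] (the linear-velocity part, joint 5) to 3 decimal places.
-1.837

axis z_4 = (0.5000,0.8660,-0.0000); lever o_n−o_4 = (3.3371,1.5374,-2.1213)
cross product → J_v[:, 4] = (-1.8371,1.0607,-2.1213)
J_ω[:, 4] = z_4
entry J[0][4] = -1.8371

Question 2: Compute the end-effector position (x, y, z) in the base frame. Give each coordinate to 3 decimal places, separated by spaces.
after link 1: o_1 = (-0.5000, -0.8660, 1.0000)
after link 2: o_2 = (2.9641, -2.8660, 1.0000)
after link 3: o_3 = (0.4641, -7.1962, -3.0000)
after link 4: o_4 = (1.3301, -7.6962, -8.0000)
after link 5: o_5 = (4.6672, -6.1587, -10.1213)

4.667 -6.159 -10.121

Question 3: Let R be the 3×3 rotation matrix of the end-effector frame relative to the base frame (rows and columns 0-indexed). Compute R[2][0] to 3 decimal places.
-0.707

End-effector x-axis (col 0 of R) = (0.6124,-0.3536,-0.7071)
R[2][0] = -0.7071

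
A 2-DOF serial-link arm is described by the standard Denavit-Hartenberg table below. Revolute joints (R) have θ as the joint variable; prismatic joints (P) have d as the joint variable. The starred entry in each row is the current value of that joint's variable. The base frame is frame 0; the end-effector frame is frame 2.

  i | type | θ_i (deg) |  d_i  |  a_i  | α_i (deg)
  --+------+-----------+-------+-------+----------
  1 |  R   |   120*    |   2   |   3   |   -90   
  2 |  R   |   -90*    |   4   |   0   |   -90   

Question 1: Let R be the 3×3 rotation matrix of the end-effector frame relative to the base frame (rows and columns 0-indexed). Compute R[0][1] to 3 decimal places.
End-effector y-axis (col 1 of R) = (0.8660,0.5000,-0.0000)
R[0][1] = 0.8660

0.866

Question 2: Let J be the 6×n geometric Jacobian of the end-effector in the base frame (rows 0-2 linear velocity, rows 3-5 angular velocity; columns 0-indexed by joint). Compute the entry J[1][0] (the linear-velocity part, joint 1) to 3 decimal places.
-4.964

axis z_0 = ẑ; lever o_n−o_0 = (-4.9641,0.5981,2.0000)
cross product → J_v[:, 0] = (-0.5981,-4.9641,0.0000)
J_ω[:, 0] = z_0
entry J[1][0] = -4.9641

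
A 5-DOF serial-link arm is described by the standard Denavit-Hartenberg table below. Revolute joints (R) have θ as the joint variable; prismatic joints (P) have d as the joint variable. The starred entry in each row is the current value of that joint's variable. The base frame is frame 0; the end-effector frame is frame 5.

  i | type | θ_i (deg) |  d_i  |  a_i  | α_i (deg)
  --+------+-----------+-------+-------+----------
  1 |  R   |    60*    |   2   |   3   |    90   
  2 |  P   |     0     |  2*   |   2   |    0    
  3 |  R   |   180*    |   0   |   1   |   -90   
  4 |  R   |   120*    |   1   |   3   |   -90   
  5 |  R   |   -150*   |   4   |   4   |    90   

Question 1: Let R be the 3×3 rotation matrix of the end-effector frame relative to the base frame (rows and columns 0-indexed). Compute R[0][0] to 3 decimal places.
0.433

End-effector x-axis (col 0 of R) = (0.4330,-0.7500,-0.5000)
R[0][0] = 0.4330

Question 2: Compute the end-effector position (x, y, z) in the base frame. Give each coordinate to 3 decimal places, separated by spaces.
after link 1: o_1 = (1.5000, 2.5981, 2.0000)
after link 2: o_2 = (4.2321, 3.3301, 2.0000)
after link 3: o_3 = (3.7321, 2.4641, 2.0000)
after link 4: o_4 = (2.2321, 5.0622, 1.0000)
after link 5: o_5 = (7.4282, 4.0622, -1.0000)

7.428 4.062 -1.000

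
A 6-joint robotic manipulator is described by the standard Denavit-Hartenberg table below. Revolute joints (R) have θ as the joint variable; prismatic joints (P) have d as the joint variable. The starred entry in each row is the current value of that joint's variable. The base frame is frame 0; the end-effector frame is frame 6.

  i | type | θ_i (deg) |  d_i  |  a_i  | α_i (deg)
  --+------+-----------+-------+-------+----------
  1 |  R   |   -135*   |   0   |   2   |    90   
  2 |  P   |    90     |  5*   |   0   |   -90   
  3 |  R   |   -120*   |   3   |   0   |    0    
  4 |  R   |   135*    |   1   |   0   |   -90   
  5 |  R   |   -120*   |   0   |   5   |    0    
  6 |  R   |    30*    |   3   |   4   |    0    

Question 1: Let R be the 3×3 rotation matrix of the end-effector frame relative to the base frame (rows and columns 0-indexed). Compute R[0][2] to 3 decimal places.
0.683

End-effector z-axis (col 2 of R) = (0.6830,-0.6830,-0.2588)
R[0][2] = 0.6830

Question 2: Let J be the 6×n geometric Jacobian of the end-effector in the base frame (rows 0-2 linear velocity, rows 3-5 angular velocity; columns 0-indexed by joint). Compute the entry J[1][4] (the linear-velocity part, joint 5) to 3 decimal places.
axis z_4 = (0.6830,-0.6830,-0.2588); lever o_n−o_4 = (7.4818,4.2988,-3.1913)
cross product → J_v[:, 4] = (3.2923,0.2432,8.0463)
J_ω[:, 4] = z_4
entry J[1][4] = 0.2432

0.243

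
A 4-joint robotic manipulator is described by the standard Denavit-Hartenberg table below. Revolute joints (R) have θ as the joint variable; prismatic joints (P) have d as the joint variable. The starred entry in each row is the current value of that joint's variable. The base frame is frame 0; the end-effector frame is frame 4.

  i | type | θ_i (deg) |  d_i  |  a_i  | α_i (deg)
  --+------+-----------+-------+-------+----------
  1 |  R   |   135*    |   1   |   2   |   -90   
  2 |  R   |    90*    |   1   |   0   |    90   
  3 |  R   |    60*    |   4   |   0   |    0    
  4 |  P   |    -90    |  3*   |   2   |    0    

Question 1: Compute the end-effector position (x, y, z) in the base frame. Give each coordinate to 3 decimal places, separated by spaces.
-6.364 6.364 -0.732

after link 1: o_1 = (-1.4142, 1.4142, 1.0000)
after link 2: o_2 = (-2.1213, 0.7071, 1.0000)
after link 3: o_3 = (-4.9497, 3.5355, 1.0000)
after link 4: o_4 = (-6.3640, 6.3640, -0.7321)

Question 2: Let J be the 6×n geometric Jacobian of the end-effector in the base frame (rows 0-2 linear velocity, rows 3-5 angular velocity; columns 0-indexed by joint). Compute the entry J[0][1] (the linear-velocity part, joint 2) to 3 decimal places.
axis z_1 = (-0.7071,-0.7071,0.0000); lever o_n−o_1 = (-4.9497,4.9497,-1.7321)
cross product → J_v[:, 1] = (1.2247,-1.2247,-7.0000)
J_ω[:, 1] = z_1
entry J[0][1] = 1.2247

1.225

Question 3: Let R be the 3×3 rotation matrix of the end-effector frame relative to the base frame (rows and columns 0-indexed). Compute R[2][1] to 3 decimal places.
End-effector y-axis (col 1 of R) = (-0.6124,-0.6124,-0.5000)
R[2][1] = -0.5000

-0.500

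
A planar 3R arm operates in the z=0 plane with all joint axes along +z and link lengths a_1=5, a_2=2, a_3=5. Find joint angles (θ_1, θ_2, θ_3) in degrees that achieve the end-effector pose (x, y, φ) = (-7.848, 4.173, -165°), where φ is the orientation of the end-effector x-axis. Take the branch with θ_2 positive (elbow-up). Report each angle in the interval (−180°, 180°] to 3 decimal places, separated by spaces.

wrist centre = target − a_3·(cos φ, sin φ) = (-3.0184, 5.4671)
cos θ_2 = (38.9997−5²−2²)/(2·5·2) = 0.5000; θ_2 = 60.0010° (elbow-up)
β = atan2(5.4671,-3.0184) = 118.9030°; ψ = atan2(1.7321,6.0000) = 16.1023°
θ_1 = β − ψ = 102.8006°
θ_3 = φ − θ_1 − θ_2 = 32.1983° (wrapped to (-180°,180°])

102.801 60.001 32.198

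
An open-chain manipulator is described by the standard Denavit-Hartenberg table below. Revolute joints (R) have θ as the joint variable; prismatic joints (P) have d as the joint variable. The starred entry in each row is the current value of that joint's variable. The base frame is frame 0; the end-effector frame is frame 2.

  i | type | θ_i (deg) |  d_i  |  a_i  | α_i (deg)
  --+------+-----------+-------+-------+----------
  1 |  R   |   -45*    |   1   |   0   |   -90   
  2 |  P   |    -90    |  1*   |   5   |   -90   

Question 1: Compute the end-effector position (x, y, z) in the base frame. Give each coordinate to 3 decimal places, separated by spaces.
after link 1: o_1 = (0.0000, 0.0000, 1.0000)
after link 2: o_2 = (0.7071, 0.7071, 6.0000)

0.707 0.707 6.000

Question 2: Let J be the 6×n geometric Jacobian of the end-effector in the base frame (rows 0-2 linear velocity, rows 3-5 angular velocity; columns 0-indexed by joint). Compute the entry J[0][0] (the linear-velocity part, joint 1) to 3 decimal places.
-0.707

axis z_0 = ẑ; lever o_n−o_0 = (0.7071,0.7071,6.0000)
cross product → J_v[:, 0] = (-0.7071,0.7071,0.0000)
J_ω[:, 0] = z_0
entry J[0][0] = -0.7071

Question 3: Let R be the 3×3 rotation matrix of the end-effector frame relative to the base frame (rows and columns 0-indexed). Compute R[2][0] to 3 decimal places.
1.000

End-effector x-axis (col 0 of R) = (0.0000,-0.0000,1.0000)
R[2][0] = 1.0000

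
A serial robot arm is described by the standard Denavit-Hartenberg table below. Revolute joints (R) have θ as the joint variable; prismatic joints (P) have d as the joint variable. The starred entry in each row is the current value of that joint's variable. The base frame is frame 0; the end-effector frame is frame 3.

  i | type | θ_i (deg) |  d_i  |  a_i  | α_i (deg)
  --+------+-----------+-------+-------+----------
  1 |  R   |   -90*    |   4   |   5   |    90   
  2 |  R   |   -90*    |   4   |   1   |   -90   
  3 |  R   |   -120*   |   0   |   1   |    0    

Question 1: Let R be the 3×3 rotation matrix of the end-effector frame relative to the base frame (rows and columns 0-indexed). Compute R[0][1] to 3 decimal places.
-0.500

End-effector y-axis (col 1 of R) = (-0.5000,-0.0000,-0.8660)
R[0][1] = -0.5000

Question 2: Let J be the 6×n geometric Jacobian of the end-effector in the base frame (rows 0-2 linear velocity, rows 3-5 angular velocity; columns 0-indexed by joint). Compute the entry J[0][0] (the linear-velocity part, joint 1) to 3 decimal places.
5.000

axis z_0 = ẑ; lever o_n−o_0 = (-4.8660,-5.0000,3.5000)
cross product → J_v[:, 0] = (5.0000,-4.8660,0.0000)
J_ω[:, 0] = z_0
entry J[0][0] = 5.0000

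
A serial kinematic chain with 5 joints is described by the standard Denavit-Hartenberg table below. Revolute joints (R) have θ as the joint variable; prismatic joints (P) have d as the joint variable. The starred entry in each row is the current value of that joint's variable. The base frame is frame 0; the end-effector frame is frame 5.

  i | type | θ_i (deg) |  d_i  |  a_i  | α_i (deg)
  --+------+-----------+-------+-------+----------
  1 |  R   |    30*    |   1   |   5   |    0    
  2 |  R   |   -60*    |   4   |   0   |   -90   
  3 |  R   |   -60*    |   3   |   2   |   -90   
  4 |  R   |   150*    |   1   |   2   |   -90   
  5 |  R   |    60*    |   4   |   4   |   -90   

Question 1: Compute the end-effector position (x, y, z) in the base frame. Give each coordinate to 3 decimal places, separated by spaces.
3.214 8.299 3.232

after link 1: o_1 = (4.3301, 2.5000, 1.0000)
after link 2: o_2 = (4.3301, 2.5000, 5.0000)
after link 3: o_3 = (6.6962, 4.5981, 6.7321)
after link 4: o_4 = (6.1962, 3.7321, 4.7321)
after link 5: o_5 = (3.2141, 8.2990, 3.2321)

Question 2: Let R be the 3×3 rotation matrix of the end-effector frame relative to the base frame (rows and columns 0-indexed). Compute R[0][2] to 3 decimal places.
0.166

End-effector z-axis (col 2 of R) = (0.1663,0.4040,0.8995)
R[0][2] = 0.1663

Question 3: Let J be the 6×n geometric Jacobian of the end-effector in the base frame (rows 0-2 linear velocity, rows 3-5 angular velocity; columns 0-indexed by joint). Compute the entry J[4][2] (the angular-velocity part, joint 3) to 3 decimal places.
0.866

axis z_2 = (0.5000,0.8660,0.0000); lever o_n−o_2 = (-1.1160,5.7990,-1.7679)
cross product → J_v[:, 2] = (-1.5311,0.8840,3.8660)
J_ω[:, 2] = z_2
entry J[4][2] = 0.8660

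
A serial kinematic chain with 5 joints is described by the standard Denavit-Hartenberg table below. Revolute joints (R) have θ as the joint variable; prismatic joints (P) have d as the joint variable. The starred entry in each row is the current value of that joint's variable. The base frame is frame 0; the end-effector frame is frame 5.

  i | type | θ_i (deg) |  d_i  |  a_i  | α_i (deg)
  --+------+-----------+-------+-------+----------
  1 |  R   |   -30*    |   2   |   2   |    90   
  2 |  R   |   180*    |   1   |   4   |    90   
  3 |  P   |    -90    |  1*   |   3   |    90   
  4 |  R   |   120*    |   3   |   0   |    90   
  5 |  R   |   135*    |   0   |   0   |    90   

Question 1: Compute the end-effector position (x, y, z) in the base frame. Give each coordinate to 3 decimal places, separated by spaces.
1.866 1.232 3.000

after link 1: o_1 = (1.7321, -1.0000, 2.0000)
after link 2: o_2 = (-2.2321, 0.1340, 2.0000)
after link 3: o_3 = (-0.7321, 2.7321, 3.0000)
after link 4: o_4 = (1.8660, 1.2321, 3.0000)
after link 5: o_5 = (1.8660, 1.2321, 3.0000)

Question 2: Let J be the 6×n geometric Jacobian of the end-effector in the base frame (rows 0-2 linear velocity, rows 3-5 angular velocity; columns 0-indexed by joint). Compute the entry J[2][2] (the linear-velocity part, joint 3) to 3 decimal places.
1.000

prismatic axis z_2 = (0.0000,-0.0000,1.0000)
J_v[:, 2] = z_2; J_ω[:, 2] = (0,0,0)
entry J[2][2] = 1.0000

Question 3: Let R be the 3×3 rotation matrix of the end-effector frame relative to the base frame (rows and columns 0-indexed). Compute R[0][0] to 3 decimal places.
0.789

End-effector x-axis (col 0 of R) = (0.7891,-0.0474,-0.6124)
R[0][0] = 0.7891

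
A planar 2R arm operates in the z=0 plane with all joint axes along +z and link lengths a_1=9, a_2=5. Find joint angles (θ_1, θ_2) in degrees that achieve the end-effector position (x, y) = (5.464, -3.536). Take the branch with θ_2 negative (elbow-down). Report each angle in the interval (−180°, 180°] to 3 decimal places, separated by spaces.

-0.006 -135.002

cos θ_2 = (42.3586−9²−5²)/(2·9·5) = -0.7071; θ_2 = -135.0016° (elbow-down)
β = atan2(-3.5360,5.4640) = -32.9087°; ψ = atan2(-3.5354,5.4644) = -32.9028°
θ_1 = β − ψ = -0.0059°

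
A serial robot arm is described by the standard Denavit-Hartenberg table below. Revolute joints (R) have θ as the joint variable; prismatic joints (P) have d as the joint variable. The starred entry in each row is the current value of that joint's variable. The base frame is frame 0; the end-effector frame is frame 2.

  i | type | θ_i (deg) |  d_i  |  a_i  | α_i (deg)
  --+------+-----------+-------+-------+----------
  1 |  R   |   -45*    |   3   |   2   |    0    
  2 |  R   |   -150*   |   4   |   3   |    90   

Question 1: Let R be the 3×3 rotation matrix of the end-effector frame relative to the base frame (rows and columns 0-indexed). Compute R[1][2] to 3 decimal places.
End-effector z-axis (col 2 of R) = (0.2588,0.9659,0.0000)
R[1][2] = 0.9659

0.966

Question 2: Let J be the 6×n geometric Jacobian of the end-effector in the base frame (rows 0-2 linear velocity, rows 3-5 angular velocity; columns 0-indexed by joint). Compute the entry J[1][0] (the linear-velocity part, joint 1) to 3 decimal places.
-1.484

axis z_0 = ẑ; lever o_n−o_0 = (-1.4836,-0.6378,7.0000)
cross product → J_v[:, 0] = (0.6378,-1.4836,0.0000)
J_ω[:, 0] = z_0
entry J[1][0] = -1.4836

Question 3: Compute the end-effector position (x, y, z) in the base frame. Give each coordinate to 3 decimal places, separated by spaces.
after link 1: o_1 = (1.4142, -1.4142, 3.0000)
after link 2: o_2 = (-1.4836, -0.6378, 7.0000)

-1.484 -0.638 7.000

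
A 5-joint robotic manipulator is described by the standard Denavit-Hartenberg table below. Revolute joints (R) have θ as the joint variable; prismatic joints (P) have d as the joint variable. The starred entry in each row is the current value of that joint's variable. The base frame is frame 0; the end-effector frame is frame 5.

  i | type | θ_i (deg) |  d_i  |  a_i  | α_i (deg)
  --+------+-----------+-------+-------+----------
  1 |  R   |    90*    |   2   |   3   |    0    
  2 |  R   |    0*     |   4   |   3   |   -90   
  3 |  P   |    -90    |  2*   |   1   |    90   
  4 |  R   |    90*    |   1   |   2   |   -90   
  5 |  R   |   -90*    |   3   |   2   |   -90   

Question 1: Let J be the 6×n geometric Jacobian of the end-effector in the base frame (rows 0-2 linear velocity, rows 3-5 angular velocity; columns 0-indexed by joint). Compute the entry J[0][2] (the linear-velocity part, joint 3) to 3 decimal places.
-1.000

prismatic axis z_2 = (-1.0000,0.0000,0.0000)
J_v[:, 2] = z_2; J_ω[:, 2] = (0,0,0)
entry J[0][2] = -1.0000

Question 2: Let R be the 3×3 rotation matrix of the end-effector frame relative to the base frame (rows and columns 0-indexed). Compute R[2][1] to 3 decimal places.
1.000

End-effector y-axis (col 1 of R) = (0.0000,0.0000,1.0000)
R[2][1] = 1.0000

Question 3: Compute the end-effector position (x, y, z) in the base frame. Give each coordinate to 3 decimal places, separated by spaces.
-4.000 3.000 4.000

after link 1: o_1 = (0.0000, 3.0000, 2.0000)
after link 2: o_2 = (0.0000, 6.0000, 6.0000)
after link 3: o_3 = (-2.0000, 6.0000, 7.0000)
after link 4: o_4 = (-4.0000, 5.0000, 7.0000)
after link 5: o_5 = (-4.0000, 3.0000, 4.0000)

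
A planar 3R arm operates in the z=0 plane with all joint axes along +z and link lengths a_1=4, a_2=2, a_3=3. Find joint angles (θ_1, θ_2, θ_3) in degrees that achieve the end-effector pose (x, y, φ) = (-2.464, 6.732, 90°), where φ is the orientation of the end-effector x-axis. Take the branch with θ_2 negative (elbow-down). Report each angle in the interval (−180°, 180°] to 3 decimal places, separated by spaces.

wrist centre = target − a_3·(cos φ, sin φ) = (-2.4640, 3.7320)
cos θ_2 = (19.9991−4²−2²)/(2·4·2) = -0.0001; θ_2 = -90.0032° (elbow-down)
β = atan2(3.7320,-2.4640) = 123.4342°; ψ = atan2(-2.0000,3.9999) = -26.5657°
θ_1 = β − ψ = 149.9999°
θ_3 = φ − θ_1 − θ_2 = 30.0032° (wrapped to (-180°,180°])

150.000 -90.003 30.003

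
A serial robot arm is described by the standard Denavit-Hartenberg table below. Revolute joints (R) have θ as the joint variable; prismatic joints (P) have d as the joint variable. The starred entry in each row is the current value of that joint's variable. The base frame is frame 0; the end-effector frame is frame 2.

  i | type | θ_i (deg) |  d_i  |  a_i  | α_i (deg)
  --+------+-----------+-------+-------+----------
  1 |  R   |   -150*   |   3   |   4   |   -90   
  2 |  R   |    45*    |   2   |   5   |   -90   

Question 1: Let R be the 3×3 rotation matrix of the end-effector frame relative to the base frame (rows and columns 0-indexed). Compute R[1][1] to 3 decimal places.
End-effector y-axis (col 1 of R) = (-0.5000,0.8660,-0.0000)
R[1][1] = 0.8660

0.866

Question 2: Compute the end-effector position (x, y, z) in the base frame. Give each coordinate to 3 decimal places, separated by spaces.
-5.526 -5.500 -0.536

after link 1: o_1 = (-3.4641, -2.0000, 3.0000)
after link 2: o_2 = (-5.5260, -5.4998, -0.5355)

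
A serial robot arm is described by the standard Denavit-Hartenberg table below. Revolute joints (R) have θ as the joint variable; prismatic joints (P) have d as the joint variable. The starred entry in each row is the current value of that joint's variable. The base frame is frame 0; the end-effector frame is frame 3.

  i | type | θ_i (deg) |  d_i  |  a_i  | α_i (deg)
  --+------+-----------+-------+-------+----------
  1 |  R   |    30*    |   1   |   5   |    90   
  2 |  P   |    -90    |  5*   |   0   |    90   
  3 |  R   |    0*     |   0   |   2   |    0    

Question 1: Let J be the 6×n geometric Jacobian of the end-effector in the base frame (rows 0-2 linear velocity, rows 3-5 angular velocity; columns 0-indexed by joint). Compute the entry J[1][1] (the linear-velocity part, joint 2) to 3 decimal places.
-0.866

prismatic axis z_1 = (0.5000,-0.8660,0.0000)
J_v[:, 1] = z_1; J_ω[:, 1] = (0,0,0)
entry J[1][1] = -0.8660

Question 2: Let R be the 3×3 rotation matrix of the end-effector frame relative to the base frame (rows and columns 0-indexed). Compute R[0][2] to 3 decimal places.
-0.866

End-effector z-axis (col 2 of R) = (-0.8660,-0.5000,-0.0000)
R[0][2] = -0.8660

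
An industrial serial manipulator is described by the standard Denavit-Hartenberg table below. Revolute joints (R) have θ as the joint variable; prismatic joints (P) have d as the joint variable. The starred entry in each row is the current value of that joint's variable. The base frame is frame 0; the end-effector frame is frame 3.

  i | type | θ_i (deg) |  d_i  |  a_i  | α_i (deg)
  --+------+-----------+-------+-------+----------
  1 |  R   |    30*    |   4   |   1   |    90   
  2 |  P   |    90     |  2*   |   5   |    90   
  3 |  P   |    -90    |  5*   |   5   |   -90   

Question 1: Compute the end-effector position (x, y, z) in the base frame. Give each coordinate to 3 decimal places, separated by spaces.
after link 1: o_1 = (0.8660, 0.5000, 4.0000)
after link 2: o_2 = (1.8660, -1.2321, 9.0000)
after link 3: o_3 = (3.6962, 5.5981, 9.0000)

3.696 5.598 9.000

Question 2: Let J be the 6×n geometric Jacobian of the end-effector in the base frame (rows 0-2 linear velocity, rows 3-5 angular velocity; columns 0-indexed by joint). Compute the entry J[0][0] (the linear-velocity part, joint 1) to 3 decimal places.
-5.598

axis z_0 = ẑ; lever o_n−o_0 = (3.6962,5.5981,9.0000)
cross product → J_v[:, 0] = (-5.5981,3.6962,0.0000)
J_ω[:, 0] = z_0
entry J[0][0] = -5.5981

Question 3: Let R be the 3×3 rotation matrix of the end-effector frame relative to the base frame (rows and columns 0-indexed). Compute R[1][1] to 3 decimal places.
End-effector y-axis (col 1 of R) = (-0.8660,-0.5000,0.0000)
R[1][1] = -0.5000

-0.500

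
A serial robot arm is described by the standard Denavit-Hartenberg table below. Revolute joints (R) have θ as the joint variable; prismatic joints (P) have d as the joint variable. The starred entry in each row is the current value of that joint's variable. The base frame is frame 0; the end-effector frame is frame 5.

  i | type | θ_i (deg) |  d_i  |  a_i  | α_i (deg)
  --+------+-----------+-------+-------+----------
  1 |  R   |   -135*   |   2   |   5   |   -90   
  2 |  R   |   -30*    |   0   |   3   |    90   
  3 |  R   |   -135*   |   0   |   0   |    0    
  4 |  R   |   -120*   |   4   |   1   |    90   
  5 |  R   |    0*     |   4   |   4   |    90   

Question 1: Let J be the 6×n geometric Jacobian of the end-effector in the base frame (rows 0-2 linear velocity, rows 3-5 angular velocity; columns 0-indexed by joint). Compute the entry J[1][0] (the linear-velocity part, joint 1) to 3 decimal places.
-1.385

axis z_0 = ẑ; lever o_n−o_0 = (-1.3849,-9.6791,8.2489)
cross product → J_v[:, 0] = (9.6791,-1.3849,0.0000)
J_ω[:, 0] = z_0
entry J[1][0] = -1.3849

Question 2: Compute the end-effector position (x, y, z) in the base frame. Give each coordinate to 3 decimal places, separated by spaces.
-1.385 -9.679 8.249

after link 1: o_1 = (-3.5355, -3.5355, 2.0000)
after link 2: o_2 = (-5.3727, -5.3727, 3.5000)
after link 3: o_3 = (-5.3727, -5.3727, 3.5000)
after link 4: o_4 = (-3.1169, -4.4830, 6.8347)
after link 5: o_5 = (-1.3849, -9.6791, 8.2489)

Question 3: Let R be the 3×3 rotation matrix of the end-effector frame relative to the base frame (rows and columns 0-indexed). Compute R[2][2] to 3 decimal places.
End-effector z-axis (col 2 of R) = (-0.3536,-0.3536,-0.8660)
R[2][2] = -0.8660

-0.866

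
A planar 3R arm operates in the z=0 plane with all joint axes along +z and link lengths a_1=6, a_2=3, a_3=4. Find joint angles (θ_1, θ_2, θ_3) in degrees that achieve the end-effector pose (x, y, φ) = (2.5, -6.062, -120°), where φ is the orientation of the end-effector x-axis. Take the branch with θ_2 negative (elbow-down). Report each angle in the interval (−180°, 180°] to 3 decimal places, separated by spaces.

wrist centre = target − a_3·(cos φ, sin φ) = (4.5000, -2.5979)
cos θ_2 = (26.9991−6²−3²)/(2·6·3) = -0.5000; θ_2 = -120.0017° (elbow-down)
β = atan2(-2.5979,4.5000) = -29.9983°; ψ = atan2(-2.5980,4.4999) = -30.0000°
θ_1 = β − ψ = 0.0017°
θ_3 = φ − θ_1 − θ_2 = -0.0000° (wrapped to (-180°,180°])

0.002 -120.002 -0.000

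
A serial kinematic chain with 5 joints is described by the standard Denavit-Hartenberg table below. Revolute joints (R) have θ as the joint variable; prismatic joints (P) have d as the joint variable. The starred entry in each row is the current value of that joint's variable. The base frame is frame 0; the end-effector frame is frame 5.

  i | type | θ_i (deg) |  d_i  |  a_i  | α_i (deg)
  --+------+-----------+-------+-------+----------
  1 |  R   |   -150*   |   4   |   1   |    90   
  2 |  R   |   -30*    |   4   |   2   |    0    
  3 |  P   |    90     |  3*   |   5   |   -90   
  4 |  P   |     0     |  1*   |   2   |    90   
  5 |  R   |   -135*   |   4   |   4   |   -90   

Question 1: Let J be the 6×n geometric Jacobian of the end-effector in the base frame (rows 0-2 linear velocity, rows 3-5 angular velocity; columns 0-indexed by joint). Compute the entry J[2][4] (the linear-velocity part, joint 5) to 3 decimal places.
1.035

axis z_4 = (-0.5000,0.8660,0.0000); lever o_n−o_4 = (-2.8966,2.9465,-3.8637)
cross product → J_v[:, 4] = (-3.3461,-1.9319,1.0353)
J_ω[:, 4] = z_4
entry J[2][4] = 1.0353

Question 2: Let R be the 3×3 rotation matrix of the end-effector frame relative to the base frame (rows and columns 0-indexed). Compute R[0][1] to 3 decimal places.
0.500

End-effector y-axis (col 1 of R) = (0.5000,-0.8660,-0.0000)
R[0][1] = 0.5000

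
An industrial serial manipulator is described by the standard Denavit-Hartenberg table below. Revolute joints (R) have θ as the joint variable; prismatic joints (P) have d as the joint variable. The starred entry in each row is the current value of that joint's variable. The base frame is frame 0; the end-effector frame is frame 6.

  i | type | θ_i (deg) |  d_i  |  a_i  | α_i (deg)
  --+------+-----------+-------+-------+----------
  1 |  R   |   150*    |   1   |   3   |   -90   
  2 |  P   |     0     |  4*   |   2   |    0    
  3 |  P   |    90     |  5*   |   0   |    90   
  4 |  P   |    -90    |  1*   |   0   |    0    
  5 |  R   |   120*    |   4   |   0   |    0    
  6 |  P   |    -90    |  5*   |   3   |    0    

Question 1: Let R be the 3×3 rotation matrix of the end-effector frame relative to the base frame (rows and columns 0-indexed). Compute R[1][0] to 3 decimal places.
0.750

End-effector x-axis (col 0 of R) = (0.4330,0.7500,-0.5000)
R[1][0] = 0.7500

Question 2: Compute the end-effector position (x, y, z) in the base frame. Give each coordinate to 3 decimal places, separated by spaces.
-16.191 1.956 -0.500

after link 1: o_1 = (-2.5981, 1.5000, 1.0000)
after link 2: o_2 = (-6.3301, -0.9641, 1.0000)
after link 3: o_3 = (-8.8301, -5.2942, 1.0000)
after link 4: o_4 = (-9.6962, -4.7942, 1.0000)
after link 5: o_5 = (-13.1603, -2.7942, 1.0000)
after link 6: o_6 = (-16.1913, 1.9558, -0.5000)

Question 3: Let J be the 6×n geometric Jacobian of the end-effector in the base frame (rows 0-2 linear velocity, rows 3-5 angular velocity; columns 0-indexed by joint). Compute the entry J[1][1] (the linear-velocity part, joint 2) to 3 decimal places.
prismatic axis z_1 = (-0.5000,-0.8660,0.0000)
J_v[:, 1] = z_1; J_ω[:, 1] = (0,0,0)
entry J[1][1] = -0.8660

-0.866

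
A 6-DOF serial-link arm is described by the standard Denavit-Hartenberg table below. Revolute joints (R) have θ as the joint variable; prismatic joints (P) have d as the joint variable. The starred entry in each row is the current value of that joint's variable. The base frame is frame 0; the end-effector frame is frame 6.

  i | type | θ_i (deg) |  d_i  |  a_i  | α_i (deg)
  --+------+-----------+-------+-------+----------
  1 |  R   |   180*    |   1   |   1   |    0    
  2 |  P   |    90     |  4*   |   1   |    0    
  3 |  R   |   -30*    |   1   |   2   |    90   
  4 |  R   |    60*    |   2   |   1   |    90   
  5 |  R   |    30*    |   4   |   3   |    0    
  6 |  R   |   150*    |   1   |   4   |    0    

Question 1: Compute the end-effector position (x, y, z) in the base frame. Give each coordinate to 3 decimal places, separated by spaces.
after link 1: o_1 = (-1.0000, 0.0000, 1.0000)
after link 2: o_2 = (-1.0000, -1.0000, 5.0000)
after link 3: o_3 = (-2.0000, -2.7321, 6.0000)
after link 4: o_4 = (-3.9821, -2.1651, 6.8660)
after link 5: o_5 = (-7.6627, -5.5401, 7.1160)
after link 6: o_6 = (-7.0957, -4.5580, 3.1519)

-7.096 -4.558 3.152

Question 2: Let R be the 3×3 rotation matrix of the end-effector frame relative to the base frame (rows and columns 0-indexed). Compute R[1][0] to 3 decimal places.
0.433

End-effector x-axis (col 0 of R) = (0.2500,0.4330,-0.8660)
R[1][0] = 0.4330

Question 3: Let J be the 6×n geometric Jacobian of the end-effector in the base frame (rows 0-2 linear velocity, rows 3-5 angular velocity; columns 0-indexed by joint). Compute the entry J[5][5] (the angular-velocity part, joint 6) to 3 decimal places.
axis z_5 = (-0.4330,-0.7500,-0.5000); lever o_n−o_5 = (0.5670,0.9821,-3.9641)
cross product → J_v[:, 5] = (3.4641,-2.0000,-0.0000)
J_ω[:, 5] = z_5
entry J[5][5] = -0.5000

-0.500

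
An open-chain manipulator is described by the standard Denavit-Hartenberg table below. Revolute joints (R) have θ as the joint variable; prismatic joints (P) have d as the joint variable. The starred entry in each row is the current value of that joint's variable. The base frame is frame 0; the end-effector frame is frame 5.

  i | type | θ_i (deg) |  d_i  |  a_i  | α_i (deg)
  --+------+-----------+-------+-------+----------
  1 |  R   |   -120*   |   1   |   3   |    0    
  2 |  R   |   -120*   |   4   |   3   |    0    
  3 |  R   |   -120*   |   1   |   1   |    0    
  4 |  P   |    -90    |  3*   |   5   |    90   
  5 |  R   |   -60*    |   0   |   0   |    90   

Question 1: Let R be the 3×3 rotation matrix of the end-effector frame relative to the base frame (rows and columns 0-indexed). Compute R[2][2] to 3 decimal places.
End-effector z-axis (col 2 of R) = (-0.0000,0.8660,-0.5000)
R[2][2] = -0.5000

-0.500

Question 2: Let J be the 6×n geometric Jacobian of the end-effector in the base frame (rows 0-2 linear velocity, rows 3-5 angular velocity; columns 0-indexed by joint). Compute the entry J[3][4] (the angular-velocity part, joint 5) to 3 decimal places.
-1.000

axis z_4 = (-1.0000,-0.0000,0.0000); lever o_n−o_4 = (0.0000,0.0000,0.0000)
cross product → J_v[:, 4] = (-0.0000,0.0000,0.0000)
J_ω[:, 4] = z_4
entry J[3][4] = -1.0000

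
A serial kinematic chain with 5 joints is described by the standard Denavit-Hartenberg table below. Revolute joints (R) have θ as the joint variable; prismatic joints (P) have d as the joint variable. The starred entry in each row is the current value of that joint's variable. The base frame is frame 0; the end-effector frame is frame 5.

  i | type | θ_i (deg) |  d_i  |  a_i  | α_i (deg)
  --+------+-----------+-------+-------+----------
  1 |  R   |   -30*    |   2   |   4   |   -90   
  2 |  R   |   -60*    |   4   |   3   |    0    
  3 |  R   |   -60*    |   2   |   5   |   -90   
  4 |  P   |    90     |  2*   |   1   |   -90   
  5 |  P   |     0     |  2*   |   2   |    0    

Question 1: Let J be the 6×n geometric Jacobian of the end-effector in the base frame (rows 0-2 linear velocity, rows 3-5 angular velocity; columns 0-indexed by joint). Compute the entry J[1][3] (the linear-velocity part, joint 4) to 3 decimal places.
prismatic axis z_3 = (0.7500,-0.4330,0.5000)
J_v[:, 3] = z_3; J_ω[:, 3] = (0,0,0)
entry J[1][3] = -0.4330

-0.433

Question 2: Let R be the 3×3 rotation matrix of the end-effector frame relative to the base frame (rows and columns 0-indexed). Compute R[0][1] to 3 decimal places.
End-effector y-axis (col 1 of R) = (-0.7500,0.4330,-0.5000)
R[0][1] = -0.7500

-0.750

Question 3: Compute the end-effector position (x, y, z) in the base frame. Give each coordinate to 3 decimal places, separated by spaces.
after link 1: o_1 = (3.4641, -2.0000, 2.0000)
after link 2: o_2 = (6.7631, 0.7141, 4.5981)
after link 3: o_3 = (5.5981, 3.6962, 8.9282)
after link 4: o_4 = (6.5981, 1.9641, 9.9282)
after link 5: o_5 = (6.4641, -0.2679, 8.1962)

6.464 -0.268 8.196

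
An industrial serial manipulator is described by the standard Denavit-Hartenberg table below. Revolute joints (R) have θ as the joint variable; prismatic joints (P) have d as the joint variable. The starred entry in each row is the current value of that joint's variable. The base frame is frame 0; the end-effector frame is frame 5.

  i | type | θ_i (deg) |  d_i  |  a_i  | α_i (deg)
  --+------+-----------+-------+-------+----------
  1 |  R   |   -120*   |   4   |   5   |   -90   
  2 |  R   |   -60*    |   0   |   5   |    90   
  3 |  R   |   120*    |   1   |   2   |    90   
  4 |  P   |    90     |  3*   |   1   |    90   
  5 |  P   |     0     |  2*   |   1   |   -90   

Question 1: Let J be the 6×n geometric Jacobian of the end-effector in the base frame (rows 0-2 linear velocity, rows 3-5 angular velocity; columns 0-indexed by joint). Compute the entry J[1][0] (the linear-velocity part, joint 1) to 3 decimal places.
1.699

axis z_0 = ẑ; lever o_n−o_0 = (1.6986,-6.9862,10.3481)
cross product → J_v[:, 0] = (6.9862,1.6986,-0.0000)
J_ω[:, 0] = z_0
entry J[1][0] = 1.6986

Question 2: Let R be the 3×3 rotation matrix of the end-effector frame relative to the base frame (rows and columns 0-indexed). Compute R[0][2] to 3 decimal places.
0.217

End-effector z-axis (col 2 of R) = (0.2165,-0.6250,0.7500)
R[0][2] = 0.2165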